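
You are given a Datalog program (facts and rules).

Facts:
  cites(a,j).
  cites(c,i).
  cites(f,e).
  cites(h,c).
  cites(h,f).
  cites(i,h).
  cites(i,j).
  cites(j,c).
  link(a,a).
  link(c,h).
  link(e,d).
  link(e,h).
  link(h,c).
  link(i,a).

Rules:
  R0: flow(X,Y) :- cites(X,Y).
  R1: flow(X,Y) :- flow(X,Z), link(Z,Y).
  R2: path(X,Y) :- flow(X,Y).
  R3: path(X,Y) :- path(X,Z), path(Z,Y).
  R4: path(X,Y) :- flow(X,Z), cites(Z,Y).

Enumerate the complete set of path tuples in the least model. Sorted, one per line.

path(a,a)
path(a,c)
path(a,d)
path(a,e)
path(a,f)
path(a,h)
path(a,i)
path(a,j)
path(c,a)
path(c,c)
path(c,d)
path(c,e)
path(c,f)
path(c,h)
path(c,i)
path(c,j)
path(f,a)
path(f,c)
path(f,d)
path(f,e)
path(f,f)
path(f,h)
path(f,i)
path(f,j)
path(h,a)
path(h,c)
path(h,d)
path(h,e)
path(h,f)
path(h,h)
path(h,i)
path(h,j)
path(i,a)
path(i,c)
path(i,d)
path(i,e)
path(i,f)
path(i,h)
path(i,i)
path(i,j)
path(j,a)
path(j,c)
path(j,d)
path(j,e)
path(j,f)
path(j,h)
path(j,i)
path(j,j)

round 1: derive flow(a,j) via R0 from cites(a,j)
round 1: derive flow(c,i) via R0 from cites(c,i)
round 1: derive flow(f,e) via R0 from cites(f,e)
round 1: derive flow(h,c) via R0 from cites(h,c)
round 1: derive flow(h,f) via R0 from cites(h,f)
round 1: derive flow(i,h) via R0 from cites(i,h)
round 1: derive flow(i,j) via R0 from cites(i,j)
round 1: derive flow(j,c) via R0 from cites(j,c)
round 2: derive flow(c,a) via R1 from flow(c,i), link(i,a)
round 2: derive flow(f,d) via R1 from flow(f,e), link(e,d)
round 2: derive flow(f,h) via R1 from flow(f,e), link(e,h)
round 2: derive flow(h,h) via R1 from flow(h,c), link(c,h)
round 2: derive flow(i,c) via R1 from flow(i,h), link(h,c)
round 2: derive flow(j,h) via R1 from flow(j,c), link(c,h)
round 2: derive path(a,j) via R2 from flow(a,j)
round 2: derive path(c,i) via R2 from flow(c,i)
round 2: derive path(f,e) via R2 from flow(f,e)
round 2: derive path(h,c) via R2 from flow(h,c)
round 2: derive path(h,f) via R2 from flow(h,f)
round 2: derive path(i,h) via R2 from flow(i,h)
round 2: derive path(i,j) via R2 from flow(i,j)
round 2: derive path(j,c) via R2 from flow(j,c)
round 2: derive path(a,c) via R4 from flow(a,j), cites(j,c)
round 2: derive path(c,h) via R4 from flow(c,i), cites(i,h)
round 2: derive path(c,j) via R4 from flow(c,i), cites(i,j)
round 2: derive path(h,e) via R4 from flow(h,f), cites(f,e)
round 2: derive path(h,i) via R4 from flow(h,c), cites(c,i)
round 2: derive path(i,c) via R4 from flow(i,h), cites(h,c)
round 2: derive path(i,f) via R4 from flow(i,h), cites(h,f)
round 2: derive path(j,i) via R4 from flow(j,c), cites(c,i)
round 3: derive flow(f,c) via R1 from flow(f,h), link(h,c)
round 3: derive path(c,a) via R2 from flow(c,a)
round 3: derive path(f,d) via R2 from flow(f,d)
round 3: derive path(f,h) via R2 from flow(f,h)
round 3: derive path(h,h) via R2 from flow(h,h)
round 3: derive path(j,h) via R2 from flow(j,h)
round 3: derive path(a,h) via R3 from path(a,c), path(c,h)
round 3: derive path(a,i) via R3 from path(a,c), path(c,i)
round 3: derive path(c,c) via R3 from path(c,h), path(h,c)
round 3: derive path(c,e) via R3 from path(c,h), path(h,e)
round 3: derive path(c,f) via R3 from path(c,h), path(h,f)
round 3: derive path(h,j) via R3 from path(h,c), path(c,j)
round 3: derive path(i,e) via R3 from path(i,f), path(f,e)
round 3: derive path(i,i) via R3 from path(i,c), path(c,i)
round 3: derive path(j,f) via R3 from path(j,i), path(i,f)
round 3: derive path(j,j) via R3 from path(j,c), path(c,j)
round 3: derive path(f,c) via R4 from flow(f,h), cites(h,c)
round 3: derive path(f,f) via R4 from flow(f,h), cites(h,f)
round 4: derive path(a,a) via R3 from path(a,c), path(c,a)
round 4: derive path(a,e) via R3 from path(a,c), path(c,e)
round 4: derive path(a,f) via R3 from path(a,c), path(c,f)
round 4: derive path(c,d) via R3 from path(c,f), path(f,d)
round 4: derive path(f,a) via R3 from path(f,c), path(c,a)
round 4: derive path(f,i) via R3 from path(f,c), path(c,i)
round 4: derive path(f,j) via R3 from path(f,c), path(c,j)
round 4: derive path(h,a) via R3 from path(h,c), path(c,a)
round 4: derive path(h,d) via R3 from path(h,f), path(f,d)
round 4: derive path(i,a) via R3 from path(i,c), path(c,a)
round 4: derive path(i,d) via R3 from path(i,f), path(f,d)
round 4: derive path(j,a) via R3 from path(j,c), path(c,a)
round 4: derive path(j,d) via R3 from path(j,f), path(f,d)
round 4: derive path(j,e) via R3 from path(j,c), path(c,e)
round 5: derive path(a,d) via R3 from path(a,c), path(c,d)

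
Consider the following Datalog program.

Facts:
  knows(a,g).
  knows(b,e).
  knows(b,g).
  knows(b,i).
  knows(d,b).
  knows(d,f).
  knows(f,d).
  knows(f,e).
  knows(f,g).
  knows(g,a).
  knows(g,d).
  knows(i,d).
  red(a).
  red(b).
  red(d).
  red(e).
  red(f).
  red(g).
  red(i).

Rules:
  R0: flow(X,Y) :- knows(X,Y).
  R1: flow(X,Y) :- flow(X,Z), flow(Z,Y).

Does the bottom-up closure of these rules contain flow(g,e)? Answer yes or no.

yes

round 1: derive flow(a,g) via R0 from knows(a,g)
round 1: derive flow(b,e) via R0 from knows(b,e)
round 1: derive flow(b,g) via R0 from knows(b,g)
round 1: derive flow(b,i) via R0 from knows(b,i)
round 1: derive flow(d,b) via R0 from knows(d,b)
round 1: derive flow(d,f) via R0 from knows(d,f)
round 1: derive flow(f,d) via R0 from knows(f,d)
round 1: derive flow(f,e) via R0 from knows(f,e)
round 1: derive flow(f,g) via R0 from knows(f,g)
round 1: derive flow(g,a) via R0 from knows(g,a)
round 1: derive flow(g,d) via R0 from knows(g,d)
round 1: derive flow(i,d) via R0 from knows(i,d)
round 2: derive flow(a,a) via R1 from flow(a,g), flow(g,a)
round 2: derive flow(a,d) via R1 from flow(a,g), flow(g,d)
round 2: derive flow(b,a) via R1 from flow(b,g), flow(g,a)
round 2: derive flow(b,d) via R1 from flow(b,g), flow(g,d)
round 2: derive flow(d,d) via R1 from flow(d,f), flow(f,d)
round 2: derive flow(d,e) via R1 from flow(d,b), flow(b,e)
round 2: derive flow(d,g) via R1 from flow(d,b), flow(b,g)
round 2: derive flow(d,i) via R1 from flow(d,b), flow(b,i)
round 2: derive flow(f,a) via R1 from flow(f,g), flow(g,a)
round 2: derive flow(f,b) via R1 from flow(f,d), flow(d,b)
round 2: derive flow(f,f) via R1 from flow(f,d), flow(d,f)
round 2: derive flow(g,b) via R1 from flow(g,d), flow(d,b)
round 2: derive flow(g,f) via R1 from flow(g,d), flow(d,f)
round 2: derive flow(g,g) via R1 from flow(g,a), flow(a,g)
round 2: derive flow(i,b) via R1 from flow(i,d), flow(d,b)
round 2: derive flow(i,f) via R1 from flow(i,d), flow(d,f)
round 3: derive flow(a,b) via R1 from flow(a,d), flow(d,b)
round 3: derive flow(a,e) via R1 from flow(a,d), flow(d,e)
round 3: derive flow(a,f) via R1 from flow(a,d), flow(d,f)
round 3: derive flow(a,i) via R1 from flow(a,d), flow(d,i)
round 3: derive flow(b,b) via R1 from flow(b,d), flow(d,b)
round 3: derive flow(b,f) via R1 from flow(b,d), flow(d,f)
round 3: derive flow(d,a) via R1 from flow(d,b), flow(b,a)
round 3: derive flow(f,i) via R1 from flow(f,b), flow(b,i)
round 3: derive flow(g,e) via R1 from flow(g,b), flow(b,e)
round 3: derive flow(g,i) via R1 from flow(g,b), flow(b,i)
round 3: derive flow(i,a) via R1 from flow(i,b), flow(b,a)
round 3: derive flow(i,e) via R1 from flow(i,b), flow(b,e)
round 3: derive flow(i,g) via R1 from flow(i,b), flow(b,g)
round 3: derive flow(i,i) via R1 from flow(i,b), flow(b,i)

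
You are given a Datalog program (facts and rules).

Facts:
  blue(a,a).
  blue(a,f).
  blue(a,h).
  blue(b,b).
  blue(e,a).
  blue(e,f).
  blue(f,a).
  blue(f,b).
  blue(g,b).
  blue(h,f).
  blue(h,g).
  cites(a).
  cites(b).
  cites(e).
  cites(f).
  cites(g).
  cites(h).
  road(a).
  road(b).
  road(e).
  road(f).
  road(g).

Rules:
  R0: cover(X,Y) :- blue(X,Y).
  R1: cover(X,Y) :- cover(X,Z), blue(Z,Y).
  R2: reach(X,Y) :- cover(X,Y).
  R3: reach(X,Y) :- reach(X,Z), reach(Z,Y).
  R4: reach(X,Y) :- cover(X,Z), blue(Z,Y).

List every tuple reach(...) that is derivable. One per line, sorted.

round 1: derive cover(a,a) via R0 from blue(a,a)
round 1: derive cover(a,f) via R0 from blue(a,f)
round 1: derive cover(a,h) via R0 from blue(a,h)
round 1: derive cover(b,b) via R0 from blue(b,b)
round 1: derive cover(e,a) via R0 from blue(e,a)
round 1: derive cover(e,f) via R0 from blue(e,f)
round 1: derive cover(f,a) via R0 from blue(f,a)
round 1: derive cover(f,b) via R0 from blue(f,b)
round 1: derive cover(g,b) via R0 from blue(g,b)
round 1: derive cover(h,f) via R0 from blue(h,f)
round 1: derive cover(h,g) via R0 from blue(h,g)
round 2: derive cover(a,b) via R1 from cover(a,f), blue(f,b)
round 2: derive cover(a,g) via R1 from cover(a,h), blue(h,g)
round 2: derive cover(e,b) via R1 from cover(e,f), blue(f,b)
round 2: derive cover(e,h) via R1 from cover(e,a), blue(a,h)
round 2: derive cover(f,f) via R1 from cover(f,a), blue(a,f)
round 2: derive cover(f,h) via R1 from cover(f,a), blue(a,h)
round 2: derive cover(h,a) via R1 from cover(h,f), blue(f,a)
round 2: derive cover(h,b) via R1 from cover(h,f), blue(f,b)
round 2: derive reach(a,a) via R2 from cover(a,a)
round 2: derive reach(a,f) via R2 from cover(a,f)
round 2: derive reach(a,h) via R2 from cover(a,h)
round 2: derive reach(b,b) via R2 from cover(b,b)
round 2: derive reach(e,a) via R2 from cover(e,a)
round 2: derive reach(e,f) via R2 from cover(e,f)
round 2: derive reach(f,a) via R2 from cover(f,a)
round 2: derive reach(f,b) via R2 from cover(f,b)
round 2: derive reach(g,b) via R2 from cover(g,b)
round 2: derive reach(h,f) via R2 from cover(h,f)
round 2: derive reach(h,g) via R2 from cover(h,g)
round 2: derive reach(a,b) via R4 from cover(a,f), blue(f,b)
round 2: derive reach(a,g) via R4 from cover(a,h), blue(h,g)
round 2: derive reach(e,b) via R4 from cover(e,f), blue(f,b)
round 2: derive reach(e,h) via R4 from cover(e,a), blue(a,h)
round 2: derive reach(f,f) via R4 from cover(f,a), blue(a,f)
round 2: derive reach(f,h) via R4 from cover(f,a), blue(a,h)
round 2: derive reach(h,a) via R4 from cover(h,f), blue(f,a)
round 2: derive reach(h,b) via R4 from cover(h,f), blue(f,b)
round 3: derive cover(e,g) via R1 from cover(e,h), blue(h,g)
round 3: derive cover(f,g) via R1 from cover(f,h), blue(h,g)
round 3: derive cover(h,h) via R1 from cover(h,a), blue(a,h)
round 3: derive reach(e,g) via R3 from reach(e,a), reach(a,g)
round 3: derive reach(f,g) via R3 from reach(f,a), reach(a,g)
round 3: derive reach(h,h) via R3 from reach(h,a), reach(a,h)

reach(a,a)
reach(a,b)
reach(a,f)
reach(a,g)
reach(a,h)
reach(b,b)
reach(e,a)
reach(e,b)
reach(e,f)
reach(e,g)
reach(e,h)
reach(f,a)
reach(f,b)
reach(f,f)
reach(f,g)
reach(f,h)
reach(g,b)
reach(h,a)
reach(h,b)
reach(h,f)
reach(h,g)
reach(h,h)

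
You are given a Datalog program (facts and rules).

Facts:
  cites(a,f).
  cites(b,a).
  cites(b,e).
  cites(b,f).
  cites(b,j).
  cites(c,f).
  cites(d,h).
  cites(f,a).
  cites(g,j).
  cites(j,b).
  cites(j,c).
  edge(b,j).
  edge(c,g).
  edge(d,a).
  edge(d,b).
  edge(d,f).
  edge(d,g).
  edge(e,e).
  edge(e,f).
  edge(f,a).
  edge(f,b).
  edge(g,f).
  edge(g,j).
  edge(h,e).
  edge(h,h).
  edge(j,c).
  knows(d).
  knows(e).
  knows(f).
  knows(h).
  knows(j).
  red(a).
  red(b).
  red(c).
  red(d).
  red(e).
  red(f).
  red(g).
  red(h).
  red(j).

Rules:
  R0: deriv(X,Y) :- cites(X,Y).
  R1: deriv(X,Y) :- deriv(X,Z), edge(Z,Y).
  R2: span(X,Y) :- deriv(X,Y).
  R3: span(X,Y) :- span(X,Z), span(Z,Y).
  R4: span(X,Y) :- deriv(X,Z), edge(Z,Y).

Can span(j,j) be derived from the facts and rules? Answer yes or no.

yes

round 1: derive deriv(a,f) via R0 from cites(a,f)
round 1: derive deriv(b,a) via R0 from cites(b,a)
round 1: derive deriv(b,e) via R0 from cites(b,e)
round 1: derive deriv(b,f) via R0 from cites(b,f)
round 1: derive deriv(b,j) via R0 from cites(b,j)
round 1: derive deriv(c,f) via R0 from cites(c,f)
round 1: derive deriv(d,h) via R0 from cites(d,h)
round 1: derive deriv(f,a) via R0 from cites(f,a)
round 1: derive deriv(g,j) via R0 from cites(g,j)
round 1: derive deriv(j,b) via R0 from cites(j,b)
round 1: derive deriv(j,c) via R0 from cites(j,c)
round 2: derive deriv(a,a) via R1 from deriv(a,f), edge(f,a)
round 2: derive deriv(a,b) via R1 from deriv(a,f), edge(f,b)
round 2: derive deriv(b,b) via R1 from deriv(b,f), edge(f,b)
round 2: derive deriv(b,c) via R1 from deriv(b,j), edge(j,c)
round 2: derive deriv(c,a) via R1 from deriv(c,f), edge(f,a)
round 2: derive deriv(c,b) via R1 from deriv(c,f), edge(f,b)
round 2: derive deriv(d,e) via R1 from deriv(d,h), edge(h,e)
round 2: derive deriv(g,c) via R1 from deriv(g,j), edge(j,c)
round 2: derive deriv(j,g) via R1 from deriv(j,c), edge(c,g)
round 2: derive deriv(j,j) via R1 from deriv(j,b), edge(b,j)
round 2: derive span(a,f) via R2 from deriv(a,f)
round 2: derive span(b,a) via R2 from deriv(b,a)
round 2: derive span(b,e) via R2 from deriv(b,e)
round 2: derive span(b,f) via R2 from deriv(b,f)
round 2: derive span(b,j) via R2 from deriv(b,j)
round 2: derive span(c,f) via R2 from deriv(c,f)
round 2: derive span(d,h) via R2 from deriv(d,h)
round 2: derive span(f,a) via R2 from deriv(f,a)
round 2: derive span(g,j) via R2 from deriv(g,j)
round 2: derive span(j,b) via R2 from deriv(j,b)
round 2: derive span(j,c) via R2 from deriv(j,c)
round 2: derive span(a,a) via R4 from deriv(a,f), edge(f,a)
round 2: derive span(a,b) via R4 from deriv(a,f), edge(f,b)
round 2: derive span(b,b) via R4 from deriv(b,f), edge(f,b)
round 2: derive span(b,c) via R4 from deriv(b,j), edge(j,c)
round 2: derive span(c,a) via R4 from deriv(c,f), edge(f,a)
round 2: derive span(c,b) via R4 from deriv(c,f), edge(f,b)
round 2: derive span(d,e) via R4 from deriv(d,h), edge(h,e)
round 2: derive span(g,c) via R4 from deriv(g,j), edge(j,c)
round 2: derive span(j,g) via R4 from deriv(j,c), edge(c,g)
round 2: derive span(j,j) via R4 from deriv(j,b), edge(b,j)
round 3: derive deriv(a,j) via R1 from deriv(a,b), edge(b,j)
round 3: derive deriv(b,g) via R1 from deriv(b,c), edge(c,g)
round 3: derive deriv(c,j) via R1 from deriv(c,b), edge(b,j)
round 3: derive deriv(d,f) via R1 from deriv(d,e), edge(e,f)
round 3: derive deriv(g,g) via R1 from deriv(g,c), edge(c,g)
round 3: derive deriv(j,f) via R1 from deriv(j,g), edge(g,f)
round 3: derive span(a,c) via R3 from span(a,b), span(b,c)
round 3: derive span(a,e) via R3 from span(a,b), span(b,e)
round 3: derive span(a,j) via R3 from span(a,b), span(b,j)
round 3: derive span(b,g) via R3 from span(b,j), span(j,g)
round 3: derive span(c,c) via R3 from span(c,b), span(b,c)
round 3: derive span(c,e) via R3 from span(c,b), span(b,e)
round 3: derive span(c,j) via R3 from span(c,b), span(b,j)
round 3: derive span(f,b) via R3 from span(f,a), span(a,b)
round 3: derive span(f,f) via R3 from span(f,a), span(a,f)
round 3: derive span(g,a) via R3 from span(g,c), span(c,a)
round 3: derive span(g,b) via R3 from span(g,c), span(c,b)
round 3: derive span(g,f) via R3 from span(g,c), span(c,f)
round 3: derive span(g,g) via R3 from span(g,j), span(j,g)
round 3: derive span(j,a) via R3 from span(j,b), span(b,a)
round 3: derive span(j,e) via R3 from span(j,b), span(b,e)
round 3: derive span(j,f) via R3 from span(j,b), span(b,f)
round 3: derive span(d,f) via R4 from deriv(d,e), edge(e,f)
round 4: derive deriv(a,c) via R1 from deriv(a,j), edge(j,c)
round 4: derive deriv(c,c) via R1 from deriv(c,j), edge(j,c)
round 4: derive deriv(d,a) via R1 from deriv(d,f), edge(f,a)
round 4: derive deriv(d,b) via R1 from deriv(d,f), edge(f,b)
round 4: derive deriv(g,f) via R1 from deriv(g,g), edge(g,f)
round 4: derive deriv(j,a) via R1 from deriv(j,f), edge(f,a)
round 4: derive span(a,g) via R3 from span(a,b), span(b,g)
round 4: derive span(c,g) via R3 from span(c,b), span(b,g)
round 4: derive span(d,a) via R3 from span(d,f), span(f,a)
round 4: derive span(d,b) via R3 from span(d,f), span(f,b)
round 4: derive span(f,c) via R3 from span(f,a), span(a,c)
round 4: derive span(f,e) via R3 from span(f,a), span(a,e)
round 4: derive span(f,g) via R3 from span(f,b), span(b,g)
round 4: derive span(f,j) via R3 from span(f,a), span(a,j)
round 4: derive span(g,e) via R3 from span(g,a), span(a,e)
round 5: derive deriv(a,g) via R1 from deriv(a,c), edge(c,g)
round 5: derive deriv(c,g) via R1 from deriv(c,c), edge(c,g)
round 5: derive deriv(d,j) via R1 from deriv(d,b), edge(b,j)
round 5: derive deriv(g,a) via R1 from deriv(g,f), edge(f,a)
round 5: derive deriv(g,b) via R1 from deriv(g,f), edge(f,b)
round 5: derive span(d,c) via R3 from span(d,a), span(a,c)
round 5: derive span(d,g) via R3 from span(d,a), span(a,g)
round 5: derive span(d,j) via R3 from span(d,a), span(a,j)
round 6: derive deriv(d,c) via R1 from deriv(d,j), edge(j,c)
round 7: derive deriv(d,g) via R1 from deriv(d,c), edge(c,g)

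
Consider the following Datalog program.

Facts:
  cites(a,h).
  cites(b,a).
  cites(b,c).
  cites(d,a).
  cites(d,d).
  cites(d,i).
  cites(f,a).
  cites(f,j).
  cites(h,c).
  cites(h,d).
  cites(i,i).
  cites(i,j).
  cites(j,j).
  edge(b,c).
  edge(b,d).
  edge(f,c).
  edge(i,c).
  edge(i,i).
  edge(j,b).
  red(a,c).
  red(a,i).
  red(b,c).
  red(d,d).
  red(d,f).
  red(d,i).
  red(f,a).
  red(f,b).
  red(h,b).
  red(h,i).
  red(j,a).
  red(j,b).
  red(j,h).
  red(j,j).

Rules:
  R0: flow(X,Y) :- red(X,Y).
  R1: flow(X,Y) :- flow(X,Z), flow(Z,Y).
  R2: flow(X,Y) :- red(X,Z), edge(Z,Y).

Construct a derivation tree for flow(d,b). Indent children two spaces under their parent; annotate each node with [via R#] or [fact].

round 1: derive flow(a,c) via R0 from red(a,c)
round 1: derive flow(a,i) via R0 from red(a,i)
round 1: derive flow(b,c) via R0 from red(b,c)
round 1: derive flow(d,d) via R0 from red(d,d)
round 1: derive flow(d,f) via R0 from red(d,f)
round 1: derive flow(d,i) via R0 from red(d,i)
round 1: derive flow(f,a) via R0 from red(f,a)
round 1: derive flow(f,b) via R0 from red(f,b)
round 1: derive flow(h,b) via R0 from red(h,b)
round 1: derive flow(h,i) via R0 from red(h,i)
round 1: derive flow(j,a) via R0 from red(j,a)
round 1: derive flow(j,b) via R0 from red(j,b)
round 1: derive flow(j,h) via R0 from red(j,h)
round 1: derive flow(j,j) via R0 from red(j,j)
round 1: derive flow(d,c) via R2 from red(d,f), edge(f,c)
round 1: derive flow(f,c) via R2 from red(f,b), edge(b,c)
round 1: derive flow(f,d) via R2 from red(f,b), edge(b,d)
round 1: derive flow(h,c) via R2 from red(h,b), edge(b,c)
round 1: derive flow(h,d) via R2 from red(h,b), edge(b,d)
round 1: derive flow(j,c) via R2 from red(j,b), edge(b,c)
round 1: derive flow(j,d) via R2 from red(j,b), edge(b,d)
round 2: derive flow(d,a) via R1 from flow(d,f), flow(f,a)
round 2: derive flow(d,b) via R1 from flow(d,f), flow(f,b)
round 2: derive flow(f,f) via R1 from flow(f,d), flow(d,f)
round 2: derive flow(f,i) via R1 from flow(f,a), flow(a,i)
round 2: derive flow(h,f) via R1 from flow(h,d), flow(d,f)
round 2: derive flow(j,f) via R1 from flow(j,d), flow(d,f)
round 2: derive flow(j,i) via R1 from flow(j,a), flow(a,i)
round 3: derive flow(h,a) via R1 from flow(h,d), flow(d,a)

flow(d,b)  [via R1]
  flow(d,f)  [via R0]
    red(d,f)  [fact]
  flow(f,b)  [via R0]
    red(f,b)  [fact]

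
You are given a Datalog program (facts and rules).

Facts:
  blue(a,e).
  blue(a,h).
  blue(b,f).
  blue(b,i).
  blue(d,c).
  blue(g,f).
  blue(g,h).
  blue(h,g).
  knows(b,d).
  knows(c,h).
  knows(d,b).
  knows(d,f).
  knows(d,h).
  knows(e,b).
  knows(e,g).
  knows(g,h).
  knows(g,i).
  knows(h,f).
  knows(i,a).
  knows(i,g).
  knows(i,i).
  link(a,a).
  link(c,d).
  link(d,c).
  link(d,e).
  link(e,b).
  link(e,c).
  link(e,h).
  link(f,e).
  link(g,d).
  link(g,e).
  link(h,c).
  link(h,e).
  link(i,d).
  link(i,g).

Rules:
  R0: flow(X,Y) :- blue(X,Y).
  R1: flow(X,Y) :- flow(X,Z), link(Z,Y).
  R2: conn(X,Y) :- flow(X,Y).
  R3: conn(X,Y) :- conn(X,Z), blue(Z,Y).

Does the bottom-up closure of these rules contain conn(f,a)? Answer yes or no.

round 1: derive flow(a,e) via R0 from blue(a,e)
round 1: derive flow(a,h) via R0 from blue(a,h)
round 1: derive flow(b,f) via R0 from blue(b,f)
round 1: derive flow(b,i) via R0 from blue(b,i)
round 1: derive flow(d,c) via R0 from blue(d,c)
round 1: derive flow(g,f) via R0 from blue(g,f)
round 1: derive flow(g,h) via R0 from blue(g,h)
round 1: derive flow(h,g) via R0 from blue(h,g)
round 2: derive flow(a,b) via R1 from flow(a,e), link(e,b)
round 2: derive flow(a,c) via R1 from flow(a,e), link(e,c)
round 2: derive flow(b,d) via R1 from flow(b,i), link(i,d)
round 2: derive flow(b,e) via R1 from flow(b,f), link(f,e)
round 2: derive flow(b,g) via R1 from flow(b,i), link(i,g)
round 2: derive flow(d,d) via R1 from flow(d,c), link(c,d)
round 2: derive flow(g,c) via R1 from flow(g,h), link(h,c)
round 2: derive flow(g,e) via R1 from flow(g,f), link(f,e)
round 2: derive flow(h,d) via R1 from flow(h,g), link(g,d)
round 2: derive flow(h,e) via R1 from flow(h,g), link(g,e)
round 2: derive conn(a,e) via R2 from flow(a,e)
round 2: derive conn(a,h) via R2 from flow(a,h)
round 2: derive conn(b,f) via R2 from flow(b,f)
round 2: derive conn(b,i) via R2 from flow(b,i)
round 2: derive conn(d,c) via R2 from flow(d,c)
round 2: derive conn(g,f) via R2 from flow(g,f)
round 2: derive conn(g,h) via R2 from flow(g,h)
round 2: derive conn(h,g) via R2 from flow(h,g)
round 3: derive flow(a,d) via R1 from flow(a,c), link(c,d)
round 3: derive flow(b,b) via R1 from flow(b,e), link(e,b)
round 3: derive flow(b,c) via R1 from flow(b,d), link(d,c)
round 3: derive flow(b,h) via R1 from flow(b,e), link(e,h)
round 3: derive flow(d,e) via R1 from flow(d,d), link(d,e)
round 3: derive flow(g,b) via R1 from flow(g,e), link(e,b)
round 3: derive flow(g,d) via R1 from flow(g,c), link(c,d)
round 3: derive flow(h,b) via R1 from flow(h,e), link(e,b)
round 3: derive flow(h,c) via R1 from flow(h,d), link(d,c)
round 3: derive flow(h,h) via R1 from flow(h,e), link(e,h)
round 3: derive conn(a,b) via R2 from flow(a,b)
round 3: derive conn(a,c) via R2 from flow(a,c)
round 3: derive conn(b,d) via R2 from flow(b,d)
round 3: derive conn(b,e) via R2 from flow(b,e)
round 3: derive conn(b,g) via R2 from flow(b,g)
round 3: derive conn(d,d) via R2 from flow(d,d)
round 3: derive conn(g,c) via R2 from flow(g,c)
round 3: derive conn(g,e) via R2 from flow(g,e)
round 3: derive conn(h,d) via R2 from flow(h,d)
round 3: derive conn(h,e) via R2 from flow(h,e)
round 3: derive conn(a,g) via R3 from conn(a,h), blue(h,g)
round 3: derive conn(g,g) via R3 from conn(g,h), blue(h,g)
round 3: derive conn(h,f) via R3 from conn(h,g), blue(g,f)
round 3: derive conn(h,h) via R3 from conn(h,g), blue(g,h)
round 4: derive flow(d,b) via R1 from flow(d,e), link(e,b)
round 4: derive flow(d,h) via R1 from flow(d,e), link(e,h)
round 4: derive conn(a,d) via R2 from flow(a,d)
round 4: derive conn(b,b) via R2 from flow(b,b)
round 4: derive conn(b,c) via R2 from flow(b,c)
round 4: derive conn(b,h) via R2 from flow(b,h)
round 4: derive conn(d,e) via R2 from flow(d,e)
round 4: derive conn(g,b) via R2 from flow(g,b)
round 4: derive conn(g,d) via R2 from flow(g,d)
round 4: derive conn(h,b) via R2 from flow(h,b)
round 4: derive conn(h,c) via R2 from flow(h,c)
round 4: derive conn(a,f) via R3 from conn(a,b), blue(b,f)
round 4: derive conn(a,i) via R3 from conn(a,b), blue(b,i)
round 5: derive conn(d,b) via R2 from flow(d,b)
round 5: derive conn(d,h) via R2 from flow(d,h)
round 5: derive conn(g,i) via R3 from conn(g,b), blue(b,i)
round 5: derive conn(h,i) via R3 from conn(h,b), blue(b,i)
round 6: derive conn(d,f) via R3 from conn(d,b), blue(b,f)
round 6: derive conn(d,g) via R3 from conn(d,h), blue(h,g)
round 6: derive conn(d,i) via R3 from conn(d,b), blue(b,i)

no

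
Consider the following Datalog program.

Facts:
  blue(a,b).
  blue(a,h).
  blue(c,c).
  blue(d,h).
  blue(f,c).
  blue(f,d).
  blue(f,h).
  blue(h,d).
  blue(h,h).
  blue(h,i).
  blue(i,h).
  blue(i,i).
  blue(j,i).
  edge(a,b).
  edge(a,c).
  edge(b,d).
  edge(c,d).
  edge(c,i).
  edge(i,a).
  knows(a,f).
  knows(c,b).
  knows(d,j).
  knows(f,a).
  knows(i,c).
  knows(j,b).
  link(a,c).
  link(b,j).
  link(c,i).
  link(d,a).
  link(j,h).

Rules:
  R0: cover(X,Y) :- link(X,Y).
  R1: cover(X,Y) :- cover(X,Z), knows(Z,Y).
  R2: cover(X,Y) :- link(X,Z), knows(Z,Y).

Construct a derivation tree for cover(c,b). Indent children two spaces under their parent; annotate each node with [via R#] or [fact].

round 1: derive cover(a,c) via R0 from link(a,c)
round 1: derive cover(b,j) via R0 from link(b,j)
round 1: derive cover(c,i) via R0 from link(c,i)
round 1: derive cover(d,a) via R0 from link(d,a)
round 1: derive cover(j,h) via R0 from link(j,h)
round 1: derive cover(a,b) via R2 from link(a,c), knows(c,b)
round 1: derive cover(b,b) via R2 from link(b,j), knows(j,b)
round 1: derive cover(c,c) via R2 from link(c,i), knows(i,c)
round 1: derive cover(d,f) via R2 from link(d,a), knows(a,f)
round 2: derive cover(c,b) via R1 from cover(c,c), knows(c,b)

cover(c,b)  [via R1]
  cover(c,c)  [via R2]
    link(c,i)  [fact]
    knows(i,c)  [fact]
  knows(c,b)  [fact]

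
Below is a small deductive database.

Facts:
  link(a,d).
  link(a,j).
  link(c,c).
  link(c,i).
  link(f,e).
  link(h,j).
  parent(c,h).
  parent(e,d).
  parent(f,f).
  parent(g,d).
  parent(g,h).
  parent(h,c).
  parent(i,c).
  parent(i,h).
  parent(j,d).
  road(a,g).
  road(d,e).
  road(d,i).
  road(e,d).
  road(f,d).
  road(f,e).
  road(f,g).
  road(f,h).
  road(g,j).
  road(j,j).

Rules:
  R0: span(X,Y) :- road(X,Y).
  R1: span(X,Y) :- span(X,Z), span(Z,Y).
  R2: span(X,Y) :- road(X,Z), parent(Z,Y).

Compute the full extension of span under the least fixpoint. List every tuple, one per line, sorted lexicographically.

round 1: derive span(a,g) via R0 from road(a,g)
round 1: derive span(d,e) via R0 from road(d,e)
round 1: derive span(d,i) via R0 from road(d,i)
round 1: derive span(e,d) via R0 from road(e,d)
round 1: derive span(f,d) via R0 from road(f,d)
round 1: derive span(f,e) via R0 from road(f,e)
round 1: derive span(f,g) via R0 from road(f,g)
round 1: derive span(f,h) via R0 from road(f,h)
round 1: derive span(g,j) via R0 from road(g,j)
round 1: derive span(j,j) via R0 from road(j,j)
round 1: derive span(a,d) via R2 from road(a,g), parent(g,d)
round 1: derive span(a,h) via R2 from road(a,g), parent(g,h)
round 1: derive span(d,c) via R2 from road(d,i), parent(i,c)
round 1: derive span(d,d) via R2 from road(d,e), parent(e,d)
round 1: derive span(d,h) via R2 from road(d,i), parent(i,h)
round 1: derive span(f,c) via R2 from road(f,h), parent(h,c)
round 1: derive span(g,d) via R2 from road(g,j), parent(j,d)
round 1: derive span(j,d) via R2 from road(j,j), parent(j,d)
round 2: derive span(a,c) via R1 from span(a,d), span(d,c)
round 2: derive span(a,e) via R1 from span(a,d), span(d,e)
round 2: derive span(a,i) via R1 from span(a,d), span(d,i)
round 2: derive span(a,j) via R1 from span(a,g), span(g,j)
round 2: derive span(e,c) via R1 from span(e,d), span(d,c)
round 2: derive span(e,e) via R1 from span(e,d), span(d,e)
round 2: derive span(e,h) via R1 from span(e,d), span(d,h)
round 2: derive span(e,i) via R1 from span(e,d), span(d,i)
round 2: derive span(f,i) via R1 from span(f,d), span(d,i)
round 2: derive span(f,j) via R1 from span(f,g), span(g,j)
round 2: derive span(g,c) via R1 from span(g,d), span(d,c)
round 2: derive span(g,e) via R1 from span(g,d), span(d,e)
round 2: derive span(g,h) via R1 from span(g,d), span(d,h)
round 2: derive span(g,i) via R1 from span(g,d), span(d,i)
round 2: derive span(j,c) via R1 from span(j,d), span(d,c)
round 2: derive span(j,e) via R1 from span(j,d), span(d,e)
round 2: derive span(j,h) via R1 from span(j,d), span(d,h)
round 2: derive span(j,i) via R1 from span(j,d), span(d,i)

span(a,c)
span(a,d)
span(a,e)
span(a,g)
span(a,h)
span(a,i)
span(a,j)
span(d,c)
span(d,d)
span(d,e)
span(d,h)
span(d,i)
span(e,c)
span(e,d)
span(e,e)
span(e,h)
span(e,i)
span(f,c)
span(f,d)
span(f,e)
span(f,g)
span(f,h)
span(f,i)
span(f,j)
span(g,c)
span(g,d)
span(g,e)
span(g,h)
span(g,i)
span(g,j)
span(j,c)
span(j,d)
span(j,e)
span(j,h)
span(j,i)
span(j,j)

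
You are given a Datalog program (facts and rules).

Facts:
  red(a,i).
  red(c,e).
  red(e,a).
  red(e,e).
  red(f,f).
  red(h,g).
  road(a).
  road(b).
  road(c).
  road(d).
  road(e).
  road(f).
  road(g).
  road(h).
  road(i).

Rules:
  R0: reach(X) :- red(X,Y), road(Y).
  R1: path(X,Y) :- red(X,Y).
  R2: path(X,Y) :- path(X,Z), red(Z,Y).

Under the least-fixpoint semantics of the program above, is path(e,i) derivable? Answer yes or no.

round 1: derive path(a,i) via R1 from red(a,i)
round 1: derive path(c,e) via R1 from red(c,e)
round 1: derive path(e,a) via R1 from red(e,a)
round 1: derive path(e,e) via R1 from red(e,e)
round 1: derive path(f,f) via R1 from red(f,f)
round 1: derive path(h,g) via R1 from red(h,g)
round 2: derive path(c,a) via R2 from path(c,e), red(e,a)
round 2: derive path(e,i) via R2 from path(e,a), red(a,i)
round 3: derive path(c,i) via R2 from path(c,a), red(a,i)

yes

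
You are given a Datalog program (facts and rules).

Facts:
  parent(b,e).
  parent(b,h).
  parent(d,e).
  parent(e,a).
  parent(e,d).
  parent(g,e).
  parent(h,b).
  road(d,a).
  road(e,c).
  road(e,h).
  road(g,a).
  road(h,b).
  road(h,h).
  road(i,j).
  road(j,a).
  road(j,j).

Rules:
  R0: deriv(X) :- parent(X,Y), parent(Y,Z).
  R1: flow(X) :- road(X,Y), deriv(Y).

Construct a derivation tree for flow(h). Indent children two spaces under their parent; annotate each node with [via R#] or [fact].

round 1: derive deriv(b) via R0 from parent(b,e), parent(e,a)
round 1: derive deriv(d) via R0 from parent(d,e), parent(e,a)
round 1: derive deriv(e) via R0 from parent(e,d), parent(d,e)
round 1: derive deriv(g) via R0 from parent(g,e), parent(e,a)
round 1: derive deriv(h) via R0 from parent(h,b), parent(b,e)
round 2: derive flow(e) via R1 from road(e,h), deriv(h)
round 2: derive flow(h) via R1 from road(h,b), deriv(b)

flow(h)  [via R1]
  road(h,b)  [fact]
  deriv(b)  [via R0]
    parent(b,e)  [fact]
    parent(e,a)  [fact]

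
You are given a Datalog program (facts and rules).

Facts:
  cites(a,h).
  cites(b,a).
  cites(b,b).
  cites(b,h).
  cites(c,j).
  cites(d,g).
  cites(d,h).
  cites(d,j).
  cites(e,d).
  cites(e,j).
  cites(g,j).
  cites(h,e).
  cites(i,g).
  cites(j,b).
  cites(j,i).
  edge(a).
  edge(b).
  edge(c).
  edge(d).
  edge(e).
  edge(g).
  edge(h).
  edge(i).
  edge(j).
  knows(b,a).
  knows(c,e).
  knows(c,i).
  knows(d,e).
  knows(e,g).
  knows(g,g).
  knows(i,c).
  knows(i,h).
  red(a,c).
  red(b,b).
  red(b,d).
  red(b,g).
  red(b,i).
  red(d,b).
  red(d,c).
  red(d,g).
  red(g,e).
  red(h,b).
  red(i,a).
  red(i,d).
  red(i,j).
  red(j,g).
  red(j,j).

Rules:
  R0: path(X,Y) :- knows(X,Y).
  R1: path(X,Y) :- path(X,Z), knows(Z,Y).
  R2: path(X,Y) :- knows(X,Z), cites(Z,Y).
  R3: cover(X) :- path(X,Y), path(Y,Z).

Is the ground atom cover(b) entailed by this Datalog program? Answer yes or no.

no

round 1: derive path(b,a) via R0 from knows(b,a)
round 1: derive path(c,e) via R0 from knows(c,e)
round 1: derive path(c,i) via R0 from knows(c,i)
round 1: derive path(d,e) via R0 from knows(d,e)
round 1: derive path(e,g) via R0 from knows(e,g)
round 1: derive path(g,g) via R0 from knows(g,g)
round 1: derive path(i,c) via R0 from knows(i,c)
round 1: derive path(i,h) via R0 from knows(i,h)
round 1: derive path(b,h) via R2 from knows(b,a), cites(a,h)
round 1: derive path(c,d) via R2 from knows(c,e), cites(e,d)
round 1: derive path(c,g) via R2 from knows(c,i), cites(i,g)
round 1: derive path(c,j) via R2 from knows(c,e), cites(e,j)
round 1: derive path(d,d) via R2 from knows(d,e), cites(e,d)
round 1: derive path(d,j) via R2 from knows(d,e), cites(e,j)
round 1: derive path(e,j) via R2 from knows(e,g), cites(g,j)
round 1: derive path(g,j) via R2 from knows(g,g), cites(g,j)
round 1: derive path(i,e) via R2 from knows(i,h), cites(h,e)
round 1: derive path(i,j) via R2 from knows(i,c), cites(c,j)
round 2: derive path(c,c) via R1 from path(c,i), knows(i,c)
round 2: derive path(c,h) via R1 from path(c,i), knows(i,h)
round 2: derive path(d,g) via R1 from path(d,e), knows(e,g)
round 2: derive path(i,g) via R1 from path(i,e), knows(e,g)
round 2: derive path(i,i) via R1 from path(i,c), knows(c,i)
round 2: derive cover(c) via R3 from path(c,d), path(d,d)
round 2: derive cover(d) via R3 from path(d,d), path(d,d)
round 2: derive cover(e) via R3 from path(e,g), path(g,g)
round 2: derive cover(g) via R3 from path(g,g), path(g,g)
round 2: derive cover(i) via R3 from path(i,c), path(c,d)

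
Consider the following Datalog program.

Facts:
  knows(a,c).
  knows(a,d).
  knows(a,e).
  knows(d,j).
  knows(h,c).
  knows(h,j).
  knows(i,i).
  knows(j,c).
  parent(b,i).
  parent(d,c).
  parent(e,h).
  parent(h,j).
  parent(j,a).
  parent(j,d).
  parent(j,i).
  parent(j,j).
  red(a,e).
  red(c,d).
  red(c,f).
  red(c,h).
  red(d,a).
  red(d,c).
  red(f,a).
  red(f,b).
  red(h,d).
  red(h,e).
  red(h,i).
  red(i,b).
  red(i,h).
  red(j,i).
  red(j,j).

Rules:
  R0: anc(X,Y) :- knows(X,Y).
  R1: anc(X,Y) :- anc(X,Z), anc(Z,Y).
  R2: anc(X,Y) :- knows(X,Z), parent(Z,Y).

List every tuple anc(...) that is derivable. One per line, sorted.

round 1: derive anc(a,c) via R0 from knows(a,c)
round 1: derive anc(a,d) via R0 from knows(a,d)
round 1: derive anc(a,e) via R0 from knows(a,e)
round 1: derive anc(d,j) via R0 from knows(d,j)
round 1: derive anc(h,c) via R0 from knows(h,c)
round 1: derive anc(h,j) via R0 from knows(h,j)
round 1: derive anc(i,i) via R0 from knows(i,i)
round 1: derive anc(j,c) via R0 from knows(j,c)
round 1: derive anc(a,h) via R2 from knows(a,e), parent(e,h)
round 1: derive anc(d,a) via R2 from knows(d,j), parent(j,a)
round 1: derive anc(d,d) via R2 from knows(d,j), parent(j,d)
round 1: derive anc(d,i) via R2 from knows(d,j), parent(j,i)
round 1: derive anc(h,a) via R2 from knows(h,j), parent(j,a)
round 1: derive anc(h,d) via R2 from knows(h,j), parent(j,d)
round 1: derive anc(h,i) via R2 from knows(h,j), parent(j,i)
round 2: derive anc(a,a) via R1 from anc(a,d), anc(d,a)
round 2: derive anc(a,i) via R1 from anc(a,d), anc(d,i)
round 2: derive anc(a,j) via R1 from anc(a,d), anc(d,j)
round 2: derive anc(d,c) via R1 from anc(d,a), anc(a,c)
round 2: derive anc(d,e) via R1 from anc(d,a), anc(a,e)
round 2: derive anc(d,h) via R1 from anc(d,a), anc(a,h)
round 2: derive anc(h,e) via R1 from anc(h,a), anc(a,e)
round 2: derive anc(h,h) via R1 from anc(h,a), anc(a,h)

anc(a,a)
anc(a,c)
anc(a,d)
anc(a,e)
anc(a,h)
anc(a,i)
anc(a,j)
anc(d,a)
anc(d,c)
anc(d,d)
anc(d,e)
anc(d,h)
anc(d,i)
anc(d,j)
anc(h,a)
anc(h,c)
anc(h,d)
anc(h,e)
anc(h,h)
anc(h,i)
anc(h,j)
anc(i,i)
anc(j,c)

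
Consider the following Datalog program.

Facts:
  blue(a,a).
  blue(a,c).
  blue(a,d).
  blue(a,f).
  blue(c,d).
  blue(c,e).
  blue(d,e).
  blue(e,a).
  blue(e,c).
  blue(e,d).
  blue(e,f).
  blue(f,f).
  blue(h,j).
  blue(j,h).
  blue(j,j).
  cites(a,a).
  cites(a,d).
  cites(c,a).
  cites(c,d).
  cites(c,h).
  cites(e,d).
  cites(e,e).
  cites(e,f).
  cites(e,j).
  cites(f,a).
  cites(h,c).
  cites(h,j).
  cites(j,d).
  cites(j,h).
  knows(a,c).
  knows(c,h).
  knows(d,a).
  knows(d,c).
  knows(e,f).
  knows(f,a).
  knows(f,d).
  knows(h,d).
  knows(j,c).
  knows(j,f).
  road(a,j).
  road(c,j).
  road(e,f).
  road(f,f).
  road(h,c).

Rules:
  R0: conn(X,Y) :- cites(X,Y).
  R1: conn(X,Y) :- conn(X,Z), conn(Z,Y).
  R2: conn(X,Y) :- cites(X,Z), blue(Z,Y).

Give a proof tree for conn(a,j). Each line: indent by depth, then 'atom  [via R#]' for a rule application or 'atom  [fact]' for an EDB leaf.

conn(a,j)  [via R1]
  conn(a,c)  [via R2]
    cites(a,a)  [fact]
    blue(a,c)  [fact]
  conn(c,j)  [via R2]
    cites(c,h)  [fact]
    blue(h,j)  [fact]

round 1: derive conn(a,a) via R0 from cites(a,a)
round 1: derive conn(a,d) via R0 from cites(a,d)
round 1: derive conn(c,a) via R0 from cites(c,a)
round 1: derive conn(c,d) via R0 from cites(c,d)
round 1: derive conn(c,h) via R0 from cites(c,h)
round 1: derive conn(e,d) via R0 from cites(e,d)
round 1: derive conn(e,e) via R0 from cites(e,e)
round 1: derive conn(e,f) via R0 from cites(e,f)
round 1: derive conn(e,j) via R0 from cites(e,j)
round 1: derive conn(f,a) via R0 from cites(f,a)
round 1: derive conn(h,c) via R0 from cites(h,c)
round 1: derive conn(h,j) via R0 from cites(h,j)
round 1: derive conn(j,d) via R0 from cites(j,d)
round 1: derive conn(j,h) via R0 from cites(j,h)
round 1: derive conn(a,c) via R2 from cites(a,a), blue(a,c)
round 1: derive conn(a,e) via R2 from cites(a,d), blue(d,e)
round 1: derive conn(a,f) via R2 from cites(a,a), blue(a,f)
round 1: derive conn(c,c) via R2 from cites(c,a), blue(a,c)
round 1: derive conn(c,e) via R2 from cites(c,d), blue(d,e)
round 1: derive conn(c,f) via R2 from cites(c,a), blue(a,f)
round 1: derive conn(c,j) via R2 from cites(c,h), blue(h,j)
round 1: derive conn(e,a) via R2 from cites(e,e), blue(e,a)
round 1: derive conn(e,c) via R2 from cites(e,e), blue(e,c)
round 1: derive conn(e,h) via R2 from cites(e,j), blue(j,h)
round 1: derive conn(f,c) via R2 from cites(f,a), blue(a,c)
round 1: derive conn(f,d) via R2 from cites(f,a), blue(a,d)
round 1: derive conn(f,f) via R2 from cites(f,a), blue(a,f)
round 1: derive conn(h,d) via R2 from cites(h,c), blue(c,d)
round 1: derive conn(h,e) via R2 from cites(h,c), blue(c,e)
round 1: derive conn(h,h) via R2 from cites(h,j), blue(j,h)
round 1: derive conn(j,e) via R2 from cites(j,d), blue(d,e)
round 1: derive conn(j,j) via R2 from cites(j,h), blue(h,j)
round 2: derive conn(a,h) via R1 from conn(a,c), conn(c,h)
round 2: derive conn(a,j) via R1 from conn(a,c), conn(c,j)
round 2: derive conn(f,e) via R1 from conn(f,a), conn(a,e)
round 2: derive conn(f,h) via R1 from conn(f,c), conn(c,h)
round 2: derive conn(f,j) via R1 from conn(f,c), conn(c,j)
round 2: derive conn(h,a) via R1 from conn(h,c), conn(c,a)
round 2: derive conn(h,f) via R1 from conn(h,c), conn(c,f)
round 2: derive conn(j,a) via R1 from conn(j,e), conn(e,a)
round 2: derive conn(j,c) via R1 from conn(j,e), conn(e,c)
round 2: derive conn(j,f) via R1 from conn(j,e), conn(e,f)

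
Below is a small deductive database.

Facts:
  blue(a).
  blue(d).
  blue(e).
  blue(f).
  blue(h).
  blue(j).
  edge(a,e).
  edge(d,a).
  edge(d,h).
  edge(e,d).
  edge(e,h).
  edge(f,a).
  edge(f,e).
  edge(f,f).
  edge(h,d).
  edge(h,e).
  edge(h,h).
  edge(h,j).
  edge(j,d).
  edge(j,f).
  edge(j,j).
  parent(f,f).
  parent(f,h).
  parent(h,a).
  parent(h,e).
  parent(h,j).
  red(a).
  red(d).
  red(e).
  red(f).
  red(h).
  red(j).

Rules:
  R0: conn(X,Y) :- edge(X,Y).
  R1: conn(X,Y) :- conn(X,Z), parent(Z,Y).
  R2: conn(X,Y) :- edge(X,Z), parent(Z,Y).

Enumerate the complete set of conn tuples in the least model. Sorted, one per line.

round 1: derive conn(a,e) via R0 from edge(a,e)
round 1: derive conn(d,a) via R0 from edge(d,a)
round 1: derive conn(d,h) via R0 from edge(d,h)
round 1: derive conn(e,d) via R0 from edge(e,d)
round 1: derive conn(e,h) via R0 from edge(e,h)
round 1: derive conn(f,a) via R0 from edge(f,a)
round 1: derive conn(f,e) via R0 from edge(f,e)
round 1: derive conn(f,f) via R0 from edge(f,f)
round 1: derive conn(h,d) via R0 from edge(h,d)
round 1: derive conn(h,e) via R0 from edge(h,e)
round 1: derive conn(h,h) via R0 from edge(h,h)
round 1: derive conn(h,j) via R0 from edge(h,j)
round 1: derive conn(j,d) via R0 from edge(j,d)
round 1: derive conn(j,f) via R0 from edge(j,f)
round 1: derive conn(j,j) via R0 from edge(j,j)
round 1: derive conn(d,e) via R2 from edge(d,h), parent(h,e)
round 1: derive conn(d,j) via R2 from edge(d,h), parent(h,j)
round 1: derive conn(e,a) via R2 from edge(e,h), parent(h,a)
round 1: derive conn(e,e) via R2 from edge(e,h), parent(h,e)
round 1: derive conn(e,j) via R2 from edge(e,h), parent(h,j)
round 1: derive conn(f,h) via R2 from edge(f,f), parent(f,h)
round 1: derive conn(h,a) via R2 from edge(h,h), parent(h,a)
round 1: derive conn(j,h) via R2 from edge(j,f), parent(f,h)
round 2: derive conn(f,j) via R1 from conn(f,h), parent(h,j)
round 2: derive conn(j,a) via R1 from conn(j,h), parent(h,a)
round 2: derive conn(j,e) via R1 from conn(j,h), parent(h,e)

conn(a,e)
conn(d,a)
conn(d,e)
conn(d,h)
conn(d,j)
conn(e,a)
conn(e,d)
conn(e,e)
conn(e,h)
conn(e,j)
conn(f,a)
conn(f,e)
conn(f,f)
conn(f,h)
conn(f,j)
conn(h,a)
conn(h,d)
conn(h,e)
conn(h,h)
conn(h,j)
conn(j,a)
conn(j,d)
conn(j,e)
conn(j,f)
conn(j,h)
conn(j,j)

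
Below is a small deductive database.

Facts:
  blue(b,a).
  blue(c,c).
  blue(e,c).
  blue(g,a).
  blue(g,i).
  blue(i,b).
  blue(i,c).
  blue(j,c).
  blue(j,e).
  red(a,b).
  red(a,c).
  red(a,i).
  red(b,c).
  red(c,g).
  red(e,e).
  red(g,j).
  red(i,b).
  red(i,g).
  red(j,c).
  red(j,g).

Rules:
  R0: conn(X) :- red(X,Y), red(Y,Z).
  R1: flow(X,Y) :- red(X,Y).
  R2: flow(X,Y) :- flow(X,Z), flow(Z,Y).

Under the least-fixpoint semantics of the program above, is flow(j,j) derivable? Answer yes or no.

round 1: derive flow(a,b) via R1 from red(a,b)
round 1: derive flow(a,c) via R1 from red(a,c)
round 1: derive flow(a,i) via R1 from red(a,i)
round 1: derive flow(b,c) via R1 from red(b,c)
round 1: derive flow(c,g) via R1 from red(c,g)
round 1: derive flow(e,e) via R1 from red(e,e)
round 1: derive flow(g,j) via R1 from red(g,j)
round 1: derive flow(i,b) via R1 from red(i,b)
round 1: derive flow(i,g) via R1 from red(i,g)
round 1: derive flow(j,c) via R1 from red(j,c)
round 1: derive flow(j,g) via R1 from red(j,g)
round 2: derive flow(a,g) via R2 from flow(a,c), flow(c,g)
round 2: derive flow(b,g) via R2 from flow(b,c), flow(c,g)
round 2: derive flow(c,j) via R2 from flow(c,g), flow(g,j)
round 2: derive flow(g,c) via R2 from flow(g,j), flow(j,c)
round 2: derive flow(g,g) via R2 from flow(g,j), flow(j,g)
round 2: derive flow(i,c) via R2 from flow(i,b), flow(b,c)
round 2: derive flow(i,j) via R2 from flow(i,g), flow(g,j)
round 2: derive flow(j,j) via R2 from flow(j,g), flow(g,j)
round 3: derive flow(a,j) via R2 from flow(a,c), flow(c,j)
round 3: derive flow(b,j) via R2 from flow(b,c), flow(c,j)
round 3: derive flow(c,c) via R2 from flow(c,g), flow(g,c)

yes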